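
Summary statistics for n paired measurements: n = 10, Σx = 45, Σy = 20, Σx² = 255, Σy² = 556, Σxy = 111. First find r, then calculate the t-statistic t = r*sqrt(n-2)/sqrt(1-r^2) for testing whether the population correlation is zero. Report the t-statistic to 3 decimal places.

0.364

S_xy = nΣxy − ΣxΣy = 10·111 − 45·20 = 1110 − 900 = 210
S_xx = nΣx² − (Σx)² = 10·255 − 45² = 2550 − 2025 = 525
S_yy = nΣy² − (Σy)² = 10·556 − 20² = 5560 − 400 = 5160
r = S_xy / √(S_xx·S_yy) = 210 / √(525·5160) = 210 / √2709000 = 210 / 1645.9040 = 0.1276
t = r·√(n−2)/√(1−r²) = 0.1276·√8 / √(1−0.016282) = 0.360907 / 0.991826 = 0.364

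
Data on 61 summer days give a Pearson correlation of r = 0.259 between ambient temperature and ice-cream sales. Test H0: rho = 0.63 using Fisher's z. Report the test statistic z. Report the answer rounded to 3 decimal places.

-3.628

z_r = atanh(0.259) = 0.265036,  z_0 = atanh(0.63) = 0.741416
SE = 1/√(n−3) = 1/√58 = 0.131306
z = (z_r − z_0)/SE = (0.265036 − 0.741416) / 0.131306 = -0.476380 / 0.131306 = -3.628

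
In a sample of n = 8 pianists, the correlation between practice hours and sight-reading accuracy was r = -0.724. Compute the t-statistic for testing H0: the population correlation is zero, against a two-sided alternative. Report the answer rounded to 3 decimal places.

-2.571

t = r·√(n−2) / √(1−r²) with r = -0.724, n = 8
  = -0.724·√6 / √(1 − 0.524176)
  = -0.724·2.449490 / 0.689800
  = -1.773431 / 0.689800 = -2.571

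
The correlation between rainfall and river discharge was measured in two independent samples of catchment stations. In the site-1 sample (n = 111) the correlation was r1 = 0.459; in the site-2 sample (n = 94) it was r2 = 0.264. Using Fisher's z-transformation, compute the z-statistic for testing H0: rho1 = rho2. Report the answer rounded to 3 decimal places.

z1 = atanh(0.459) = 0.496044,  z2 = atanh(0.264) = 0.270403
SE = √(1/(n1−3) + 1/(n2−3)) = √(1/108 + 1/91) = √(0.0092593 + 0.0109890) = √0.0202483 = 0.142297
z = (z1 − z2)/SE = (0.496044 − 0.270403) / 0.142297 = 0.225641 / 0.142297 = 1.586

1.586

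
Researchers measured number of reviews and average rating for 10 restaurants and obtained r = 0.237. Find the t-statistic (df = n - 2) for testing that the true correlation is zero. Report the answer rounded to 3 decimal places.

0.690

1 − r² = 1 − 0.056169 = 0.943831;  √(1−r²) = 0.971510
√(n−2) = √8 = 2.828427
t = r·√(n−2)/√(1−r²) = 0.237 · 2.828427 / 0.971510 = 0.690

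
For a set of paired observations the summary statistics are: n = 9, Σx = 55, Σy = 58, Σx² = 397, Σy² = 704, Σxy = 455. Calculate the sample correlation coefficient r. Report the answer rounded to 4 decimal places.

S_xy = nΣxy − ΣxΣy = 9·455 − 55·58 = 4095 − 3190 = 905
S_xx = nΣx² − (Σx)² = 9·397 − 55² = 3573 − 3025 = 548
S_yy = nΣy² − (Σy)² = 9·704 − 58² = 6336 − 3364 = 2972
r = S_xy / √(S_xx·S_yy) = 905 / √(548·2972) = 905 / √1628656 = 905 / 1276.1881 = 0.7091

0.7091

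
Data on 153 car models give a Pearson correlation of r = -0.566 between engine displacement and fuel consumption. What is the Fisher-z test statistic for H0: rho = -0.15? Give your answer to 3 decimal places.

z_r = atanh(-0.566) = -0.641618,  z_0 = atanh(-0.15) = -0.151140
SE = 1/√(n−3) = 1/√150 = 0.081650
z = (z_r − z_0)/SE = (-0.641618 − (-0.151140)) / 0.081650 = -0.490478 / 0.081650 = -6.007

-6.007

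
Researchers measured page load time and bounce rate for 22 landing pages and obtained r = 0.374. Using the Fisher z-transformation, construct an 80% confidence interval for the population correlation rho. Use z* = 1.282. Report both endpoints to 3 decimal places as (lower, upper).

(0.099, 0.596)

Fisher z: z_r = atanh(r) = ½·ln((1+0.374)/(1−0.374)) = 0.393066
SE(z) = 1/√(n−3) = 1/√19 = 0.229416
80% ⇒ z* = 1.282; margin = 1.282·0.229416 = 0.294111
CI on z-scale: (0.098955, 0.687177)
Back-transform: tanh(0.098955) = 0.098633, tanh(0.687177) = 0.596165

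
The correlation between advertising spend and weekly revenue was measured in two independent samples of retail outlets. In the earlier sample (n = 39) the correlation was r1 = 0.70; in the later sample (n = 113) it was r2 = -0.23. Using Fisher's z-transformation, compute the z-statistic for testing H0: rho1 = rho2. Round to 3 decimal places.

Fisher z-transforms: z1 = atanh(0.70) = 0.867301, z2 = atanh(-0.23) = -0.234189; difference d = 1.101490
Var(d) = 1/36 + 1/110 = 0.0277778 + 0.0090909 = 0.0368687
z = d/√Var(d) = 1.101490 / √0.0368687 = 1.101490 / 0.192012 = 5.737

5.737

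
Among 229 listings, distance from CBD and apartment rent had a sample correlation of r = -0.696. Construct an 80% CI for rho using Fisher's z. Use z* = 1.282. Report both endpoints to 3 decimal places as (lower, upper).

Fisher z: z_r = atanh(r) = ½·ln((1+(-0.696))/(1−(-0.696))) = -0.859500
SE(z) = 1/√(n−3) = 1/√226 = 0.066519
80% ⇒ z* = 1.282; margin = 1.282·0.066519 = 0.085277
CI on z-scale: (-0.944777, -0.774223)
Back-transform: tanh(-0.944777) = -0.737409, tanh(-0.774223) = -0.649378

(-0.737, -0.649)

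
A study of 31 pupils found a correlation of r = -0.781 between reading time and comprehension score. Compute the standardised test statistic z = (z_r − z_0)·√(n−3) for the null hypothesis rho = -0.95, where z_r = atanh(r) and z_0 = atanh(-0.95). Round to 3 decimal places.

Fisher z: atanh(-0.781) = -1.047929, atanh(-0.95) = -1.831781
z = (z_r − z_0)·√(n−3) = (-1.047929 − (-1.831781))·√28 = 0.783852 · 5.291503 = 4.148

4.148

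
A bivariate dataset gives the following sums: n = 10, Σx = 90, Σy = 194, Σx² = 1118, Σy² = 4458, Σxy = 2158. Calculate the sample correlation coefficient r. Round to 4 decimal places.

S_xy = nΣxy − ΣxΣy = 10·2158 − 90·194 = 21580 − 17460 = 4120
S_xx = nΣx² − (Σx)² = 10·1118 − 90² = 11180 − 8100 = 3080
S_yy = nΣy² − (Σy)² = 10·4458 − 194² = 44580 − 37636 = 6944
r = S_xy / √(S_xx·S_yy) = 4120 / √(3080·6944) = 4120 / √21387520 = 4120 / 4624.6643 = 0.8909

0.8909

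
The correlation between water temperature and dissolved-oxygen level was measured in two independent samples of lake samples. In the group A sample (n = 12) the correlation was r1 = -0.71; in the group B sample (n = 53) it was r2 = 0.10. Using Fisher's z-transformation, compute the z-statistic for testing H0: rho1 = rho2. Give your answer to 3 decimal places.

z1 = atanh(-0.71) = -0.887184,  z2 = atanh(0.10) = 0.100335
SE = √(1/(n1−3) + 1/(n2−3)) = √(1/9 + 1/50) = √(0.1111111 + 0.0200000) = √0.1311111 = 0.362093
z = (z1 − z2)/SE = (-0.887184 − 0.100335) / 0.362093 = -0.987519 / 0.362093 = -2.727

-2.727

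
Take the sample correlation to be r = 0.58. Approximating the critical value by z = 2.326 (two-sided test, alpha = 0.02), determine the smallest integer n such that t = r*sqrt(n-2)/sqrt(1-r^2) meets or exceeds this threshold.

13

Need r·√(n−2)/√(1−r²) ≥ 2.326
√(n−2) ≥ 2.326·√(1−0.3364) / 0.58 = 2.326·0.814616 / 0.58 = 3.2669
n−2 ≥ 10.6726  ⇒  n ≥ 12.6726
Smallest integer n = 13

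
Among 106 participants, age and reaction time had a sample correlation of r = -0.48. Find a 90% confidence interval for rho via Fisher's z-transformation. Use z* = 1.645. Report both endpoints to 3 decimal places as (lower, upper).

(-0.595, -0.346)

z_r = atanh(-0.48) = -0.522984;  SE = 1/√(n−3) = 1/√103 = 0.098533
z-limits: -0.522984 ± 1.645·0.098533 = -0.522984 ± 0.162087 = [-0.685071, -0.360897]
ρ-limits: (tanh -0.685071, tanh -0.360897) = (-0.595, -0.346)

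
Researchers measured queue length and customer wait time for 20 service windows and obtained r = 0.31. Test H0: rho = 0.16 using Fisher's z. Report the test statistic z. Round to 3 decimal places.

Fisher z: atanh(0.31) = 0.320545, atanh(0.16) = 0.161387
z = (z_r − z_0)·√(n−3) = (0.320545 − 0.161387)·√17 = 0.159158 · 4.123106 = 0.656

0.656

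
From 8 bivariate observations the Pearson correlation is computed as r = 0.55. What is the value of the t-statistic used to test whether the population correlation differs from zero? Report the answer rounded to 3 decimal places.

1 − r² = 1 − 0.3025 = 0.6975;  √(1−r²) = 0.835165
√(n−2) = √6 = 2.449490
t = r·√(n−2)/√(1−r²) = 0.55 · 2.449490 / 0.835165 = 1.613

1.613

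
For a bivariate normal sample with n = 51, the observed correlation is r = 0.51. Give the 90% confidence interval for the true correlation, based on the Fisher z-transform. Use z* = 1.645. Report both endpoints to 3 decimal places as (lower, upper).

Fisher z: z_r = atanh(r) = ½·ln((1+0.51)/(1−0.51)) = 0.562730
SE(z) = 1/√(n−3) = 1/√48 = 0.144338
90% ⇒ z* = 1.645; margin = 1.645·0.144338 = 0.237436
CI on z-scale: (0.325294, 0.800166)
Back-transform: tanh(0.325294) = 0.314286, tanh(0.800166) = 0.664130

(0.314, 0.664)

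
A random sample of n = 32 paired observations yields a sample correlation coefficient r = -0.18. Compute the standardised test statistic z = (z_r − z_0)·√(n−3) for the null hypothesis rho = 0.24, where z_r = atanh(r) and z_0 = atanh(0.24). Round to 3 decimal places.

-2.298

Fisher z: atanh(-0.18) = -0.181983, atanh(0.24) = 0.244774
z = (z_r − z_0)·√(n−3) = (-0.181983 − 0.244774)·√29 = -0.426757 · 5.385165 = -2.298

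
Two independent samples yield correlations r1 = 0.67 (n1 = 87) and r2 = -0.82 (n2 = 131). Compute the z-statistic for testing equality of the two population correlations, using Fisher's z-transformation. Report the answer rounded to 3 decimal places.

14.012

z1 = atanh(0.67) = 0.810743,  z2 = atanh(-0.82) = -1.156817
SE = √(1/(n1−3) + 1/(n2−3)) = √(1/84 + 1/128) = √(0.0119048 + 0.0078125) = √0.0197173 = 0.140418
z = (z1 − z2)/SE = (0.810743 − (-1.156817)) / 0.140418 = 1.967560 / 0.140418 = 14.012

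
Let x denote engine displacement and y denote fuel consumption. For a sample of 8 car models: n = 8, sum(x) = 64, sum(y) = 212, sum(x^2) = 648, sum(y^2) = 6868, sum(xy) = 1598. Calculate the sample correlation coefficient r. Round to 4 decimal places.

S_xy = nΣxy − ΣxΣy = 8·1598 − 64·212 = 12784 − 13568 = -784
S_xx = nΣx² − (Σx)² = 8·648 − 64² = 5184 − 4096 = 1088
S_yy = nΣy² − (Σy)² = 8·6868 − 212² = 54944 − 44944 = 10000
r = S_xy / √(S_xx·S_yy) = -784 / √(1088·10000) = -784 / √10880000 = -784 / 3298.4845 = -0.2377

-0.2377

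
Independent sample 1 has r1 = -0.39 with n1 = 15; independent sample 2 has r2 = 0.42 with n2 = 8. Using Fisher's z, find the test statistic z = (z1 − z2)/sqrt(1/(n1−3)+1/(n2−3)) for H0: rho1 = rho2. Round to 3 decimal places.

z1 = atanh(-0.39) = -0.411800,  z2 = atanh(0.42) = 0.447692
SE = √(1/(n1−3) + 1/(n2−3)) = √(1/12 + 1/5) = √(0.0833333 + 0.2000000) = √0.2833333 = 0.532291
z = (z1 − z2)/SE = (-0.411800 − 0.447692) / 0.532291 = -0.859492 / 0.532291 = -1.615

-1.615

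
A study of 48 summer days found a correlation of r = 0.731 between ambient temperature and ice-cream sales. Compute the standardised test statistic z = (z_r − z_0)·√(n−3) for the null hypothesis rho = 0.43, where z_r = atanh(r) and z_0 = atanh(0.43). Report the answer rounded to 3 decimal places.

3.159

z_r = atanh(0.731) = 0.930872,  z_0 = atanh(0.43) = 0.459897
SE = 1/√(n−3) = 1/√45 = 0.149071
z = (z_r − z_0)/SE = (0.930872 − 0.459897) / 0.149071 = 0.470975 / 0.149071 = 3.159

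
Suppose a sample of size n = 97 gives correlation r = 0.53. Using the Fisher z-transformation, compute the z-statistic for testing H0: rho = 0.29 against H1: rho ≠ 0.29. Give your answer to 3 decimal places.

2.827

Fisher z: atanh(0.53) = 0.590145, atanh(0.29) = 0.298566
z = (z_r − z_0)·√(n−3) = (0.590145 − 0.298566)·√94 = 0.291579 · 9.695360 = 2.827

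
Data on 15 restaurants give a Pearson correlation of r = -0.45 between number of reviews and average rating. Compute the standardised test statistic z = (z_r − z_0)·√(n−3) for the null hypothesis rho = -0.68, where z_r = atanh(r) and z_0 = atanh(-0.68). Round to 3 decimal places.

Fisher z: atanh(-0.45) = -0.484700, atanh(-0.68) = -0.829114
z = (z_r − z_0)·√(n−3) = (-0.484700 − (-0.829114))·√12 = 0.344414 · 3.464102 = 1.193

1.193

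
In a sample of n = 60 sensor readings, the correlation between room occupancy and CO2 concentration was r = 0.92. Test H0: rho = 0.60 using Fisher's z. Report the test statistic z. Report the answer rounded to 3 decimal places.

6.764

Fisher z: atanh(0.92) = 1.589027, atanh(0.60) = 0.693147
z = (z_r − z_0)·√(n−3) = (1.589027 − 0.693147)·√57 = 0.895880 · 7.549834 = 6.764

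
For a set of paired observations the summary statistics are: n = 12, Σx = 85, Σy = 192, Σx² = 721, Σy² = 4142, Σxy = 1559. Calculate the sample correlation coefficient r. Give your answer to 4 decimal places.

0.5579

S_xy = nΣxy − ΣxΣy = 12·1559 − 85·192 = 18708 − 16320 = 2388
S_xx = nΣx² − (Σx)² = 12·721 − 85² = 8652 − 7225 = 1427
S_yy = nΣy² − (Σy)² = 12·4142 − 192² = 49704 − 36864 = 12840
r = S_xy / √(S_xx·S_yy) = 2388 / √(1427·12840) = 2388 / √18322680 = 2388 / 4280.5000 = 0.5579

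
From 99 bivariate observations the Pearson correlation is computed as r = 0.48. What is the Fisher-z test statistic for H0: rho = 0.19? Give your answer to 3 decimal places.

z_r = atanh(0.48) = 0.522984,  z_0 = atanh(0.19) = 0.192337
SE = 1/√(n−3) = 1/√96 = 0.102062
z = (z_r − z_0)/SE = (0.522984 − 0.192337) / 0.102062 = 0.330647 / 0.102062 = 3.240

3.240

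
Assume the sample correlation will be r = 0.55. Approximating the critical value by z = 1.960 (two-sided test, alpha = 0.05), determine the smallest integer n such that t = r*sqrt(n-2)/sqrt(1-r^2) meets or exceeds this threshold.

Need r·√(n−2)/√(1−r²) ≥ 1.960
√(n−2) ≥ 1.960·√(1−0.3025) / 0.55 = 1.960·0.835165 / 0.55 = 2.9762
n−2 ≥ 8.8578  ⇒  n ≥ 10.8578
Smallest integer n = 11

11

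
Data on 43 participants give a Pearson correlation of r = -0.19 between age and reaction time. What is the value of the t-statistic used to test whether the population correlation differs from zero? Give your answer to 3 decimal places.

t = r·√(n−2) / √(1−r²) with r = -0.19, n = 43
  = -0.19·√41 / √(1 − 0.0361)
  = -0.19·6.403124 / 0.981784
  = -1.216594 / 0.981784 = -1.239

-1.239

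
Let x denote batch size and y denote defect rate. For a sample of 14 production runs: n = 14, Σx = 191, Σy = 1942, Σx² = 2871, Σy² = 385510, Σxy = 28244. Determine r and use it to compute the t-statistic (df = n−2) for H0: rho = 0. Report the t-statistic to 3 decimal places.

Numerator: nΣxy − (Σx)(Σy) = 14·28244 − (191)(1942) = 24494
Denominator: √[(nΣx²−(Σx)²)(nΣy²−(Σy)²)]
  nΣx²−(Σx)² = 14·2871 − 36481 = 3713;  nΣy²−(Σy)² = 14·385510 − 3771364 = 1625776
  √(3713·1625776) = √6036506288 = 77694.9566
r = 24494 / 77694.9566 = 0.3153
t = r·√(n−2)/√(1−r²) = 0.3153·√12 / √(1−0.099414) = 1.092231 / 0.948992 = 1.151

1.151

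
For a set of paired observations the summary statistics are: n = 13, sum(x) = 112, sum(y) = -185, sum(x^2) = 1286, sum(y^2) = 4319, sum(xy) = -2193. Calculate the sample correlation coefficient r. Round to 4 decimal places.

-0.8143

Numerator: nΣxy − (Σx)(Σy) = 13·(-2193) − (112)(-185) = -7789
Denominator: √[(nΣx²−(Σx)²)(nΣy²−(Σy)²)]
  nΣx²−(Σx)² = 13·1286 − 12544 = 4174;  nΣy²−(Σy)² = 13·4319 − 34225 = 21922
  √(4174·21922) = √91502428 = 9565.6901
r = -7789 / 9565.6901 = -0.8143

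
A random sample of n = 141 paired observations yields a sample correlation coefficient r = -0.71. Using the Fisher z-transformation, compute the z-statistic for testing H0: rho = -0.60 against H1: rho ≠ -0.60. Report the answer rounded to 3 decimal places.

-2.279

Fisher z: atanh(-0.71) = -0.887184, atanh(-0.60) = -0.693147
z = (z_r − z_0)·√(n−3) = (-0.887184 − (-0.693147))·√138 = -0.194037 · 11.747340 = -2.279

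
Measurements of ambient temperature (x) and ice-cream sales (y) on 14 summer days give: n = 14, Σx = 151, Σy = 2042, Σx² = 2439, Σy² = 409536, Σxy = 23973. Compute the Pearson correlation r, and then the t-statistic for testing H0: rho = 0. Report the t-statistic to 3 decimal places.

S_xy = nΣxy − ΣxΣy = 14·23973 − 151·2042 = 335622 − 308342 = 27280
S_xx = nΣx² − (Σx)² = 14·2439 − 151² = 34146 − 22801 = 11345
S_yy = nΣy² − (Σy)² = 14·409536 − 2042² = 5733504 − 4169764 = 1563740
r = S_xy / √(S_xx·S_yy) = 27280 / √(11345·1563740) = 27280 / √17740630300 = 27280 / 133193.9574 = 0.2048
t = r·√(n−2)/√(1−r²) = 0.2048·√12 / √(1−0.041943) = 0.709448 / 0.978804 = 0.725

0.725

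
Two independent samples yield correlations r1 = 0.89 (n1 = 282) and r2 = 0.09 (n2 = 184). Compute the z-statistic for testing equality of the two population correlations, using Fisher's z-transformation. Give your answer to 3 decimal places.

13.953

Fisher z-transforms: z1 = atanh(0.89) = 1.421926, z2 = atanh(0.09) = 0.090244; difference d = 1.331682
Var(d) = 1/279 + 1/181 = 0.0035842 + 0.0055249 = 0.0091091
z = d/√Var(d) = 1.331682 / √0.0091091 = 1.331682 / 0.095442 = 13.953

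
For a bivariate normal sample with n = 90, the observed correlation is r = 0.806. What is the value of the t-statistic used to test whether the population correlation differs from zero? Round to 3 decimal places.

12.774

1 − r² = 1 − 0.649636 = 0.350364;  √(1−r²) = 0.591916
√(n−2) = √88 = 9.380832
t = r·√(n−2)/√(1−r²) = 0.806 · 9.380832 / 0.591916 = 12.774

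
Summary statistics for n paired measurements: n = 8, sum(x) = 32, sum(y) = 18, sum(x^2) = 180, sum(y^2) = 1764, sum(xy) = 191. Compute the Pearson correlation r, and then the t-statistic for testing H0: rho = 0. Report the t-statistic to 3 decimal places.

S_xy = nΣxy − ΣxΣy = 8·191 − 32·18 = 1528 − 576 = 952
S_xx = nΣx² − (Σx)² = 8·180 − 32² = 1440 − 1024 = 416
S_yy = nΣy² − (Σy)² = 8·1764 − 18² = 14112 − 324 = 13788
r = S_xy / √(S_xx·S_yy) = 952 / √(416·13788) = 952 / √5735808 = 952 / 2394.9547 = 0.3975
t = r·√(n−2)/√(1−r²) = 0.3975·√6 / √(1−0.158006) = 0.973672 / 0.917602 = 1.061

1.061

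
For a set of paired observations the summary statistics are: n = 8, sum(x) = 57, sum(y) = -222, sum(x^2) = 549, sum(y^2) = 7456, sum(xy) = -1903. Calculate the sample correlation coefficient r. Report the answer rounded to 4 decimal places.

S_xy = nΣxy − ΣxΣy = 8·(-1903) − 57·(-222) = -15224 − (-12654) = -2570
S_xx = nΣx² − (Σx)² = 8·549 − 57² = 4392 − 3249 = 1143
S_yy = nΣy² − (Σy)² = 8·7456 − (-222)² = 59648 − 49284 = 10364
r = S_xy / √(S_xx·S_yy) = -2570 / √(1143·10364) = -2570 / √11846052 = -2570 / 3441.8094 = -0.7467

-0.7467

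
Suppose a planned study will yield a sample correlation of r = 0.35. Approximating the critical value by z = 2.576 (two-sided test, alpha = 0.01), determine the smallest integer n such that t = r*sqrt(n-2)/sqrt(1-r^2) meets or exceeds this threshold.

r√(n−2)/√(1−r²) ≥ 2.576  ⇔  n−2 ≥ (2.576)²·(1−r²)/r²
(1−r²)/r² = (1−0.1225)/0.1225 = 7.1633
n ≥ 2 + 6.635776·7.1633 = 2 + 47.5341 = 49.5341
⌈49.5341⌉ = 50

50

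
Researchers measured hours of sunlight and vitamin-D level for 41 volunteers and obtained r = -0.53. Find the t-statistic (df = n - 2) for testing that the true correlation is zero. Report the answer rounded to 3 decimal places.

-3.903

1 − r² = 1 − 0.2809 = 0.7191;  √(1−r²) = 0.847998
√(n−2) = √39 = 6.244998
t = r·√(n−2)/√(1−r²) = -0.53 · 6.244998 / 0.847998 = -3.903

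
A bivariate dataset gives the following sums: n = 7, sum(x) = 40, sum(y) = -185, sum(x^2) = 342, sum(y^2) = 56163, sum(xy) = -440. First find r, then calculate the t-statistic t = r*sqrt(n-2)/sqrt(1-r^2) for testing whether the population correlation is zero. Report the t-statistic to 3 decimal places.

Numerator: nΣxy − (Σx)(Σy) = 7·(-440) − (40)(-185) = 4320
Denominator: √[(nΣx²−(Σx)²)(nΣy²−(Σy)²)]
  nΣx²−(Σx)² = 7·342 − 1600 = 794;  nΣy²−(Σy)² = 7·56163 − 34225 = 358916
  √(794·358916) = √284979304 = 16881.3300
r = 4320 / 16881.3300 = 0.2559
t = r·√(n−2)/√(1−r²) = 0.2559·√5 / √(1−0.065485) = 0.572210 / 0.966703 = 0.592

0.592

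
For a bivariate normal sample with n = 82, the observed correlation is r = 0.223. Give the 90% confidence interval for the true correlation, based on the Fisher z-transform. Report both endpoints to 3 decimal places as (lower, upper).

z_r = atanh(0.223) = 0.226811;  SE = 1/√(n−3) = 1/√79 = 0.112509
z-limits: 0.226811 ± 1.645·0.112509 = 0.226811 ± 0.185077 = [0.041734, 0.411888]
ρ-limits: (tanh 0.041734, tanh 0.411888) = (0.042, 0.390)

(0.042, 0.390)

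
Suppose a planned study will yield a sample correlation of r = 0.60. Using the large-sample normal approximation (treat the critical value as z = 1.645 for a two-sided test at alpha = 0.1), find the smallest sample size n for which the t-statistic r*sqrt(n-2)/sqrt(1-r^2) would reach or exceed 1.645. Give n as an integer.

Need r·√(n−2)/√(1−r²) ≥ 1.645
√(n−2) ≥ 1.645·√(1−0.3600) / 0.60 = 1.645·0.800000 / 0.60 = 2.1933
n−2 ≥ 4.8106  ⇒  n ≥ 6.8106
Smallest integer n = 7

7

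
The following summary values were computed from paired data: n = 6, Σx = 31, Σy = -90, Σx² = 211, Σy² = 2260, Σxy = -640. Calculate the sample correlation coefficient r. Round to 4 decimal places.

-0.8137

S_xy = nΣxy − ΣxΣy = 6·(-640) − 31·(-90) = -3840 − (-2790) = -1050
S_xx = nΣx² − (Σx)² = 6·211 − 31² = 1266 − 961 = 305
S_yy = nΣy² − (Σy)² = 6·2260 − (-90)² = 13560 − 8100 = 5460
r = S_xy / √(S_xx·S_yy) = -1050 / √(305·5460) = -1050 / √1665300 = -1050 / 1290.4650 = -0.8137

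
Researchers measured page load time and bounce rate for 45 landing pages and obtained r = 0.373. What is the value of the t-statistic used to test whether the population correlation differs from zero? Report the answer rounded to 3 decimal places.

2.636

1 − r² = 1 − 0.139129 = 0.860871;  √(1−r²) = 0.927831
√(n−2) = √43 = 6.557439
t = r·√(n−2)/√(1−r²) = 0.373 · 6.557439 / 0.927831 = 2.636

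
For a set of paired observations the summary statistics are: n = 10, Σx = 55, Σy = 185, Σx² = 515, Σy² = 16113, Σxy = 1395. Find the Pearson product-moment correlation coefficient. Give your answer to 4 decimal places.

Numerator: nΣxy − (Σx)(Σy) = 10·1395 − (55)(185) = 3775
Denominator: √[(nΣx²−(Σx)²)(nΣy²−(Σy)²)]
  nΣx²−(Σx)² = 10·515 − 3025 = 2125;  nΣy²−(Σy)² = 10·16113 − 34225 = 126905
  √(2125·126905) = √269673125 = 16421.7272
r = 3775 / 16421.7272 = 0.2299

0.2299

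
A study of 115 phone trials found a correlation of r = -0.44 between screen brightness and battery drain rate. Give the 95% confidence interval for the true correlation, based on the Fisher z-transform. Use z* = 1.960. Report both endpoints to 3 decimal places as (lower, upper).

(-0.577, -0.279)

z_r = atanh(-0.44) = -0.472231;  SE = 1/√(n−3) = 1/√112 = 0.094491
z-limits: -0.472231 ± 1.960·0.094491 = -0.472231 ± 0.185202 = [-0.657433, -0.287029]
ρ-limits: (tanh -0.657433, tanh -0.287029) = (-0.577, -0.279)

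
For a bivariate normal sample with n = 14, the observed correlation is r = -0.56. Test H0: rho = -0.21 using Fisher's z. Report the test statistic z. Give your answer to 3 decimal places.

z_r = atanh(-0.56) = -0.632833,  z_0 = atanh(-0.21) = -0.213171
SE = 1/√(n−3) = 1/√11 = 0.301511
z = (z_r − z_0)/SE = (-0.632833 − (-0.213171)) / 0.301511 = -0.419662 / 0.301511 = -1.392

-1.392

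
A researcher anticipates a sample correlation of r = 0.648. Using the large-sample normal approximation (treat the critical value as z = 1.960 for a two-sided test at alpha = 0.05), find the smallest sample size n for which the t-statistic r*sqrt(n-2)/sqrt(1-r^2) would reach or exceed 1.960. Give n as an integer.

Need r·√(n−2)/√(1−r²) ≥ 1.960
√(n−2) ≥ 1.960·√(1−0.419904) / 0.648 = 1.960·0.761640 / 0.648 = 2.3037
n−2 ≥ 5.3070  ⇒  n ≥ 7.3070
Smallest integer n = 8

8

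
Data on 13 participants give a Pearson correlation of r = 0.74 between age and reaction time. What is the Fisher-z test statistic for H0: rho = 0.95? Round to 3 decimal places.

-2.787

Fisher z: atanh(0.74) = 0.950479, atanh(0.95) = 1.831781
z = (z_r − z_0)·√(n−3) = (0.950479 − 1.831781)·√10 = -0.881302 · 3.162278 = -2.787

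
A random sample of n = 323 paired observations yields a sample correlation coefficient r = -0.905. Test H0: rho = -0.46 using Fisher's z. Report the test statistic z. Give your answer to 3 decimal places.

-17.922

z_r = atanh(-0.905) = -1.499180,  z_0 = atanh(-0.46) = -0.497311
SE = 1/√(n−3) = 1/√320 = 0.055902
z = (z_r − z_0)/SE = (-1.499180 − (-0.497311)) / 0.055902 = -1.001869 / 0.055902 = -17.922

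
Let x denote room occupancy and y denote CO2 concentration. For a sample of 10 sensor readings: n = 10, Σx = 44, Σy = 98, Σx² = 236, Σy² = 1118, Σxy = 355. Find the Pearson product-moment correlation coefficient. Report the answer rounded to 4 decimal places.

-0.9322

Numerator: nΣxy − (Σx)(Σy) = 10·355 − (44)(98) = -762
Denominator: √[(nΣx²−(Σx)²)(nΣy²−(Σy)²)]
  nΣx²−(Σx)² = 10·236 − 1936 = 424;  nΣy²−(Σy)² = 10·1118 − 9604 = 1576
  √(424·1576) = √668224 = 817.4497
r = -762 / 817.4497 = -0.9322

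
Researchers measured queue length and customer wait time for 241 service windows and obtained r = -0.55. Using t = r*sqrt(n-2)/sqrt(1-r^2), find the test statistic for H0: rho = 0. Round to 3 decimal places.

-10.181

t = r·√(n−2) / √(1−r²) with r = -0.55, n = 241
  = -0.55·√239 / √(1 − 0.3025)
  = -0.55·15.459625 / 0.835165
  = -8.502794 / 0.835165 = -10.181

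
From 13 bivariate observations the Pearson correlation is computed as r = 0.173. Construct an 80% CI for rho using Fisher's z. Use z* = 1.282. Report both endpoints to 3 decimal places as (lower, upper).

(-0.227, 0.523)

z_r = atanh(0.173) = 0.174758;  SE = 1/√(n−3) = 1/√10 = 0.316228
z-limits: 0.174758 ± 1.282·0.316228 = 0.174758 ± 0.405404 = [-0.230646, 0.580162]
ρ-limits: (tanh -0.230646, tanh 0.580162) = (-0.227, 0.523)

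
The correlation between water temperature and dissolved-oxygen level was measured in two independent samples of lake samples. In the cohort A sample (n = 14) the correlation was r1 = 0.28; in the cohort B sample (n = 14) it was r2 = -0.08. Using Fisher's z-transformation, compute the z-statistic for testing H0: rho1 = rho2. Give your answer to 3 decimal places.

z1 = atanh(0.28) = 0.287682,  z2 = atanh(-0.08) = -0.080171
SE = √(1/(n1−3) + 1/(n2−3)) = √(1/11 + 1/11) = √(0.0909091 + 0.0909091) = √0.1818182 = 0.426401
z = (z1 − z2)/SE = (0.287682 − (-0.080171)) / 0.426401 = 0.367853 / 0.426401 = 0.863

0.863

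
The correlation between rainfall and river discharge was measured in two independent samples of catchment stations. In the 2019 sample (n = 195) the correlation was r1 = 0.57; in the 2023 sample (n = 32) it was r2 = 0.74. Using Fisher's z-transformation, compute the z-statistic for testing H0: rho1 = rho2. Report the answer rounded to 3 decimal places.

Fisher z-transforms: z1 = atanh(0.57) = 0.647523, z2 = atanh(0.74) = 0.950479; difference d = -0.302956
Var(d) = 1/192 + 1/29 = 0.0052083 + 0.0344828 = 0.0396911
z = d/√Var(d) = -0.302956 / √0.0396911 = -0.302956 / 0.199226 = -1.521

-1.521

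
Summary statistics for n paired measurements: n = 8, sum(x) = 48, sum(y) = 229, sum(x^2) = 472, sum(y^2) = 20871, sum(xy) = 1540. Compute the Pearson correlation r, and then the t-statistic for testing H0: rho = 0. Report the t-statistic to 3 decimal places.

S_xy = nΣxy − ΣxΣy = 8·1540 − 48·229 = 12320 − 10992 = 1328
S_xx = nΣx² − (Σx)² = 8·472 − 48² = 3776 − 2304 = 1472
S_yy = nΣy² − (Σy)² = 8·20871 − 229² = 166968 − 52441 = 114527
r = S_xy / √(S_xx·S_yy) = 1328 / √(1472·114527) = 1328 / √168583744 = 1328 / 12983.9803 = 0.1023
t = r·√(n−2)/√(1−r²) = 0.1023·√6 / √(1−0.010465) = 0.250583 / 0.994754 = 0.252

0.252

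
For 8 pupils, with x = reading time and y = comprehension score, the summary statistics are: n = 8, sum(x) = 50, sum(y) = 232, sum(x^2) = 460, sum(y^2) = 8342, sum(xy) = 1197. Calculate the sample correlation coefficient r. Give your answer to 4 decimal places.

-0.5185

S_xy = nΣxy − ΣxΣy = 8·1197 − 50·232 = 9576 − 11600 = -2024
S_xx = nΣx² − (Σx)² = 8·460 − 50² = 3680 − 2500 = 1180
S_yy = nΣy² − (Σy)² = 8·8342 − 232² = 66736 − 53824 = 12912
r = S_xy / √(S_xx·S_yy) = -2024 / √(1180·12912) = -2024 / √15236160 = -2024 / 3903.3524 = -0.5185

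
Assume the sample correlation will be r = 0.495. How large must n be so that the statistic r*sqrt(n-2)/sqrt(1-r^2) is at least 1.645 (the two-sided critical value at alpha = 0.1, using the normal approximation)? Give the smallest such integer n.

11

r√(n−2)/√(1−r²) ≥ 1.645  ⇔  n−2 ≥ (1.645)²·(1−r²)/r²
(1−r²)/r² = (1−0.245025)/0.245025 = 3.0812
n ≥ 2 + 2.706025·3.0812 = 2 + 8.3378 = 10.3378
⌈10.3378⌉ = 11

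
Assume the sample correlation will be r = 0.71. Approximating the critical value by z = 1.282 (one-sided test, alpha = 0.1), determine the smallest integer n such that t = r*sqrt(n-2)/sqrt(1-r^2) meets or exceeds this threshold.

r√(n−2)/√(1−r²) ≥ 1.282  ⇔  n−2 ≥ (1.282)²·(1−r²)/r²
(1−r²)/r² = (1−0.5041)/0.5041 = 0.9837
n ≥ 2 + 1.643524·0.9837 = 2 + 1.6167 = 3.6167
⌈3.6167⌉ = 4

4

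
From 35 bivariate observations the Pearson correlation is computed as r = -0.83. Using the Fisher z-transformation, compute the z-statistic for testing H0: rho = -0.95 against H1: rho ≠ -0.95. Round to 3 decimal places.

Fisher z: atanh(-0.83) = -1.188136, atanh(-0.95) = -1.831781
z = (z_r − z_0)·√(n−3) = (-1.188136 − (-1.831781))·√32 = 0.643645 · 5.656854 = 3.641

3.641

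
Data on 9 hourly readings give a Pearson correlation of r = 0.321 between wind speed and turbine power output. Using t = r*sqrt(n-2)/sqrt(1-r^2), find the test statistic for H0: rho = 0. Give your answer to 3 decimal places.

t = r·√(n−2) / √(1−r²) with r = 0.321, n = 9
  = 0.321·√7 / √(1 − 0.103041)
  = 0.321·2.645751 / 0.947079
  = 0.849286 / 0.947079 = 0.897

0.897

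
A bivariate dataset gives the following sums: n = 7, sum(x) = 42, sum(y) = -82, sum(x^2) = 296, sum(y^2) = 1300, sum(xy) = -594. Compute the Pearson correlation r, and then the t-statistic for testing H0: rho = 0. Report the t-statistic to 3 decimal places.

-3.388

S_xy = nΣxy − ΣxΣy = 7·(-594) − 42·(-82) = -4158 − (-3444) = -714
S_xx = nΣx² − (Σx)² = 7·296 − 42² = 2072 − 1764 = 308
S_yy = nΣy² − (Σy)² = 7·1300 − (-82)² = 9100 − 6724 = 2376
r = S_xy / √(S_xx·S_yy) = -714 / √(308·2376) = -714 / √731808 = -714 / 855.4578 = -0.8346
t = r·√(n−2)/√(1−r²) = -0.8346·√5 / √(1−0.696557) = -1.866222 / 0.550857 = -3.388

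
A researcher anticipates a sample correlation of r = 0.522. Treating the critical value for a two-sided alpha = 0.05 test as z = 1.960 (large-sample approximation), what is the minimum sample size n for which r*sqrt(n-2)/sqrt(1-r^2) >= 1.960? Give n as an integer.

13

r√(n−2)/√(1−r²) ≥ 1.960  ⇔  n−2 ≥ (1.960)²·(1−r²)/r²
(1−r²)/r² = (1−0.272484)/0.272484 = 2.6699
n ≥ 2 + 3.8416·2.6699 = 2 + 10.2567 = 12.2567
⌈12.2567⌉ = 13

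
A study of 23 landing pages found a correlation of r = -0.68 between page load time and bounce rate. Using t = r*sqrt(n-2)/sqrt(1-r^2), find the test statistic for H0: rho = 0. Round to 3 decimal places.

t = r·√(n−2) / √(1−r²) with r = -0.68, n = 23
  = -0.68·√21 / √(1 − 0.4624)
  = -0.68·4.582576 / 0.733212
  = -3.116152 / 0.733212 = -4.250

-4.250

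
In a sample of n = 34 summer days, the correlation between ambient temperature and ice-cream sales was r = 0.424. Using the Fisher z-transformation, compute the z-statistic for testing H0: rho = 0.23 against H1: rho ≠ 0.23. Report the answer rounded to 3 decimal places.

Fisher z: atanh(0.424) = 0.452559, atanh(0.23) = 0.234189
z = (z_r − z_0)·√(n−3) = (0.452559 − 0.234189)·√31 = 0.218370 · 5.567764 = 1.216

1.216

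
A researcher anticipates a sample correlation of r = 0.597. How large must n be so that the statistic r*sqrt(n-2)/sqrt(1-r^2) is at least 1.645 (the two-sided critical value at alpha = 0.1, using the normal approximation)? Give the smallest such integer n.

Need r·√(n−2)/√(1−r²) ≥ 1.645
√(n−2) ≥ 1.645·√(1−0.356409) / 0.597 = 1.645·0.802241 / 0.597 = 2.2105
n−2 ≥ 4.8863  ⇒  n ≥ 6.8863
Smallest integer n = 7

7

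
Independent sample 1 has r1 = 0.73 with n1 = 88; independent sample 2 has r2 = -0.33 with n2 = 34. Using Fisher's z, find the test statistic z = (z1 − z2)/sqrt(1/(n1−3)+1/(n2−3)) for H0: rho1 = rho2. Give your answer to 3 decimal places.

Fisher z-transforms: z1 = atanh(0.73) = 0.928727, z2 = atanh(-0.33) = -0.342828; difference d = 1.271555
Var(d) = 1/85 + 1/31 = 0.0117647 + 0.0322581 = 0.0440228
z = d/√Var(d) = 1.271555 / √0.0440228 = 1.271555 / 0.209816 = 6.060

6.060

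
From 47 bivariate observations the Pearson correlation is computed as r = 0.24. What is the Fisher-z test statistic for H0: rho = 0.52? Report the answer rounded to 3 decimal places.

Fisher z: atanh(0.24) = 0.244774, atanh(0.52) = 0.576340
z = (z_r − z_0)·√(n−3) = (0.244774 − 0.576340)·√44 = -0.331566 · 6.633250 = -2.199

-2.199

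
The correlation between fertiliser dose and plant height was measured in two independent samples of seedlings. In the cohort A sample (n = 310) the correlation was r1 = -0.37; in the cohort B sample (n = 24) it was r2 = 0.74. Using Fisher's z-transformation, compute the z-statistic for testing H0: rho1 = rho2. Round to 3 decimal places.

-5.936

z1 = atanh(-0.37) = -0.388423,  z2 = atanh(0.74) = 0.950479
SE = √(1/(n1−3) + 1/(n2−3)) = √(1/307 + 1/21) = √(0.0032573 + 0.0476190) = √0.0508763 = 0.225558
z = (z1 − z2)/SE = (-0.388423 − 0.950479) / 0.225558 = -1.338902 / 0.225558 = -5.936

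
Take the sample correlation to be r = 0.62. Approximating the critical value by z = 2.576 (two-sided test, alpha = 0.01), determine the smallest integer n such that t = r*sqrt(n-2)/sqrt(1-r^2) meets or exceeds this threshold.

13

Need r·√(n−2)/√(1−r²) ≥ 2.576
√(n−2) ≥ 2.576·√(1−0.3844) / 0.62 = 2.576·0.784602 / 0.62 = 3.2599
n−2 ≥ 10.6269  ⇒  n ≥ 12.6269
Smallest integer n = 13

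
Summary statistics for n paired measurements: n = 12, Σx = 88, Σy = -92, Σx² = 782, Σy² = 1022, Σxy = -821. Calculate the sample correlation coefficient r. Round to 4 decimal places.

Numerator: nΣxy − (Σx)(Σy) = 12·(-821) − (88)(-92) = -1756
Denominator: √[(nΣx²−(Σx)²)(nΣy²−(Σy)²)]
  nΣx²−(Σx)² = 12·782 − 7744 = 1640;  nΣy²−(Σy)² = 12·1022 − 8464 = 3800
  √(1640·3800) = √6232000 = 2496.3974
r = -1756 / 2496.3974 = -0.7034

-0.7034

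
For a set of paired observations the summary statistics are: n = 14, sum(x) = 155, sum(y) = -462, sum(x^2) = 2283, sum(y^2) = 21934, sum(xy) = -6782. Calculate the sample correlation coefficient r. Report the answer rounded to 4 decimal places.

-0.8561

Numerator: nΣxy − (Σx)(Σy) = 14·(-6782) − (155)(-462) = -23338
Denominator: √[(nΣx²−(Σx)²)(nΣy²−(Σy)²)]
  nΣx²−(Σx)² = 14·2283 − 24025 = 7937;  nΣy²−(Σy)² = 14·21934 − 213444 = 93632
  √(7937·93632) = √743157184 = 27260.9094
r = -23338 / 27260.9094 = -0.8561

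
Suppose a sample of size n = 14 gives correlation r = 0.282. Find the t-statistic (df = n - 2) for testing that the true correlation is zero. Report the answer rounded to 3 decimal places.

t = r·√(n−2) / √(1−r²) with r = 0.282, n = 14
  = 0.282·√12 / √(1 − 0.079524)
  = 0.282·3.464102 / 0.959414
  = 0.976877 / 0.959414 = 1.018

1.018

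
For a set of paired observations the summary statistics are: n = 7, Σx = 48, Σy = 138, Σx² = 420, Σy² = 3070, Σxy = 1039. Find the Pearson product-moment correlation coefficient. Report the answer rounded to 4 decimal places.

0.5203

S_xy = nΣxy − ΣxΣy = 7·1039 − 48·138 = 7273 − 6624 = 649
S_xx = nΣx² − (Σx)² = 7·420 − 48² = 2940 − 2304 = 636
S_yy = nΣy² − (Σy)² = 7·3070 − 138² = 21490 − 19044 = 2446
r = S_xy / √(S_xx·S_yy) = 649 / √(636·2446) = 649 / √1555656 = 649 / 1247.2594 = 0.5203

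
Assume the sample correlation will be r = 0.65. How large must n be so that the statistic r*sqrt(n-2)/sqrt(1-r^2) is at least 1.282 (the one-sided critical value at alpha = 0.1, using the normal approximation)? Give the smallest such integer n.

Need r·√(n−2)/√(1−r²) ≥ 1.282
√(n−2) ≥ 1.282·√(1−0.4225) / 0.65 = 1.282·0.759934 / 0.65 = 1.4988
n−2 ≥ 2.2464  ⇒  n ≥ 4.2464
Smallest integer n = 5

5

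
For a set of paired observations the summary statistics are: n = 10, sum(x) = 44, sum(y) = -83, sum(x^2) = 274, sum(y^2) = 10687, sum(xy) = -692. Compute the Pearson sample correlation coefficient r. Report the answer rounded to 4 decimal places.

-0.3645

S_xy = nΣxy − ΣxΣy = 10·(-692) − 44·(-83) = -6920 − (-3652) = -3268
S_xx = nΣx² − (Σx)² = 10·274 − 44² = 2740 − 1936 = 804
S_yy = nΣy² − (Σy)² = 10·10687 − (-83)² = 106870 − 6889 = 99981
r = S_xy / √(S_xx·S_yy) = -3268 / √(804·99981) = -3268 / √80384724 = -3268 / 8965.7528 = -0.3645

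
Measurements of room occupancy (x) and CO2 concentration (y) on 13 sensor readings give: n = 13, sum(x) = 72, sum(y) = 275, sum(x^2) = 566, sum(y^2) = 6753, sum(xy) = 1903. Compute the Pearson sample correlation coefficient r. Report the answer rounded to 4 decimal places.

Numerator: nΣxy − (Σx)(Σy) = 13·1903 − (72)(275) = 4939
Denominator: √[(nΣx²−(Σx)²)(nΣy²−(Σy)²)]
  nΣx²−(Σx)² = 13·566 − 5184 = 2174;  nΣy²−(Σy)² = 13·6753 − 75625 = 12164
  √(2174·12164) = √26444536 = 5142.4251
r = 4939 / 5142.4251 = 0.9604

0.9604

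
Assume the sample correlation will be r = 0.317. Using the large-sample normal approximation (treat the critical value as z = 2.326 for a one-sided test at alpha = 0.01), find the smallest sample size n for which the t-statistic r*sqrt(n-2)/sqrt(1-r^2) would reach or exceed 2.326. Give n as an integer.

r√(n−2)/√(1−r²) ≥ 2.326  ⇔  n−2 ≥ (2.326)²·(1−r²)/r²
(1−r²)/r² = (1−0.100489)/0.100489 = 8.9513
n ≥ 2 + 5.410276·8.9513 = 2 + 48.4290 = 50.4290
⌈50.4290⌉ = 51

51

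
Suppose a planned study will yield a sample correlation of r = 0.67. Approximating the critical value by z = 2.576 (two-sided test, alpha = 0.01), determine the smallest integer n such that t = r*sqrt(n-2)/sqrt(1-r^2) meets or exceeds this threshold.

11

Need r·√(n−2)/√(1−r²) ≥ 2.576
√(n−2) ≥ 2.576·√(1−0.4489) / 0.67 = 2.576·0.742361 / 0.67 = 2.8542
n−2 ≥ 8.1465  ⇒  n ≥ 10.1465
Smallest integer n = 11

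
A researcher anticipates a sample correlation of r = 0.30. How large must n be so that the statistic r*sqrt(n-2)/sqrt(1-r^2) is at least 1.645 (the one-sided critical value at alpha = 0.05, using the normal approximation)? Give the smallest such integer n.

30

Need r·√(n−2)/√(1−r²) ≥ 1.645
√(n−2) ≥ 1.645·√(1−0.0900) / 0.30 = 1.645·0.953939 / 0.30 = 5.2308
n−2 ≥ 27.3613  ⇒  n ≥ 29.3613
Smallest integer n = 30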